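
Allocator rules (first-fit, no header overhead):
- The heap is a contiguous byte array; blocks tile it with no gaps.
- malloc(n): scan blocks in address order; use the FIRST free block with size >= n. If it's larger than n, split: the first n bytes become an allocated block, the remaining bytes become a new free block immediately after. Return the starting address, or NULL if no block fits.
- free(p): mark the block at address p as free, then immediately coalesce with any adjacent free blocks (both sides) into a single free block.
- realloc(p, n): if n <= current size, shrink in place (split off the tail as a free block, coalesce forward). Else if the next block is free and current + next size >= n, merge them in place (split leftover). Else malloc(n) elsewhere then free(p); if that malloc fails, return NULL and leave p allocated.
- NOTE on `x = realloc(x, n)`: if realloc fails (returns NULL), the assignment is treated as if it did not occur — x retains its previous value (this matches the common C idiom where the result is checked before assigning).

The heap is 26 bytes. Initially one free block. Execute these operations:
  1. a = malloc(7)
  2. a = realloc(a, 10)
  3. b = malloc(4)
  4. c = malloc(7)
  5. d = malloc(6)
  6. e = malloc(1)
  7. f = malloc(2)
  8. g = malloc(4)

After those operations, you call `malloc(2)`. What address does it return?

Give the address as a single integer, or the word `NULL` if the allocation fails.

Answer: 24

Derivation:
Op 1: a = malloc(7) -> a = 0; heap: [0-6 ALLOC][7-25 FREE]
Op 2: a = realloc(a, 10) -> a = 0; heap: [0-9 ALLOC][10-25 FREE]
Op 3: b = malloc(4) -> b = 10; heap: [0-9 ALLOC][10-13 ALLOC][14-25 FREE]
Op 4: c = malloc(7) -> c = 14; heap: [0-9 ALLOC][10-13 ALLOC][14-20 ALLOC][21-25 FREE]
Op 5: d = malloc(6) -> d = NULL; heap: [0-9 ALLOC][10-13 ALLOC][14-20 ALLOC][21-25 FREE]
Op 6: e = malloc(1) -> e = 21; heap: [0-9 ALLOC][10-13 ALLOC][14-20 ALLOC][21-21 ALLOC][22-25 FREE]
Op 7: f = malloc(2) -> f = 22; heap: [0-9 ALLOC][10-13 ALLOC][14-20 ALLOC][21-21 ALLOC][22-23 ALLOC][24-25 FREE]
Op 8: g = malloc(4) -> g = NULL; heap: [0-9 ALLOC][10-13 ALLOC][14-20 ALLOC][21-21 ALLOC][22-23 ALLOC][24-25 FREE]
malloc(2): first-fit scan over [0-9 ALLOC][10-13 ALLOC][14-20 ALLOC][21-21 ALLOC][22-23 ALLOC][24-25 FREE] -> 24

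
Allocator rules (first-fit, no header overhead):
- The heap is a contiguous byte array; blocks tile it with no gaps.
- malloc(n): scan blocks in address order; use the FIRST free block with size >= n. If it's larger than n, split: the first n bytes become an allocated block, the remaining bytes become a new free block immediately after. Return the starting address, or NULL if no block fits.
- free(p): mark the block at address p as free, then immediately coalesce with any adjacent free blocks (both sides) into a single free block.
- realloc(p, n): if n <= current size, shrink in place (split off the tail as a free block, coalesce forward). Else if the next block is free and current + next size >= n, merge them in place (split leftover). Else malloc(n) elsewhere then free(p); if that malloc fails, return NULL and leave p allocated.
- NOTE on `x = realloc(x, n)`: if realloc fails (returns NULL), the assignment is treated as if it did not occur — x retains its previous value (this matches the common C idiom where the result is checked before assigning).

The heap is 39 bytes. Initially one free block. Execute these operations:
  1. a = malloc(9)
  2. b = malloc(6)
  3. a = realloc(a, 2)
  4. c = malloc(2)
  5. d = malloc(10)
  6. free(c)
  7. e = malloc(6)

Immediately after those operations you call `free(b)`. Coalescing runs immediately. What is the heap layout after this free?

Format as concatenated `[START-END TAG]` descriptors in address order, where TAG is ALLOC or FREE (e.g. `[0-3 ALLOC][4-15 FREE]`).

Answer: [0-1 ALLOC][2-7 ALLOC][8-14 FREE][15-24 ALLOC][25-38 FREE]

Derivation:
Op 1: a = malloc(9) -> a = 0; heap: [0-8 ALLOC][9-38 FREE]
Op 2: b = malloc(6) -> b = 9; heap: [0-8 ALLOC][9-14 ALLOC][15-38 FREE]
Op 3: a = realloc(a, 2) -> a = 0; heap: [0-1 ALLOC][2-8 FREE][9-14 ALLOC][15-38 FREE]
Op 4: c = malloc(2) -> c = 2; heap: [0-1 ALLOC][2-3 ALLOC][4-8 FREE][9-14 ALLOC][15-38 FREE]
Op 5: d = malloc(10) -> d = 15; heap: [0-1 ALLOC][2-3 ALLOC][4-8 FREE][9-14 ALLOC][15-24 ALLOC][25-38 FREE]
Op 6: free(c) -> (freed c); heap: [0-1 ALLOC][2-8 FREE][9-14 ALLOC][15-24 ALLOC][25-38 FREE]
Op 7: e = malloc(6) -> e = 2; heap: [0-1 ALLOC][2-7 ALLOC][8-8 FREE][9-14 ALLOC][15-24 ALLOC][25-38 FREE]
free(b): b = 9 -> block [9-14 ALLOC]; mark free, coalesce with adjacent free neighbors -> [0-1 ALLOC][2-7 ALLOC][8-14 FREE][15-24 ALLOC][25-38 FREE]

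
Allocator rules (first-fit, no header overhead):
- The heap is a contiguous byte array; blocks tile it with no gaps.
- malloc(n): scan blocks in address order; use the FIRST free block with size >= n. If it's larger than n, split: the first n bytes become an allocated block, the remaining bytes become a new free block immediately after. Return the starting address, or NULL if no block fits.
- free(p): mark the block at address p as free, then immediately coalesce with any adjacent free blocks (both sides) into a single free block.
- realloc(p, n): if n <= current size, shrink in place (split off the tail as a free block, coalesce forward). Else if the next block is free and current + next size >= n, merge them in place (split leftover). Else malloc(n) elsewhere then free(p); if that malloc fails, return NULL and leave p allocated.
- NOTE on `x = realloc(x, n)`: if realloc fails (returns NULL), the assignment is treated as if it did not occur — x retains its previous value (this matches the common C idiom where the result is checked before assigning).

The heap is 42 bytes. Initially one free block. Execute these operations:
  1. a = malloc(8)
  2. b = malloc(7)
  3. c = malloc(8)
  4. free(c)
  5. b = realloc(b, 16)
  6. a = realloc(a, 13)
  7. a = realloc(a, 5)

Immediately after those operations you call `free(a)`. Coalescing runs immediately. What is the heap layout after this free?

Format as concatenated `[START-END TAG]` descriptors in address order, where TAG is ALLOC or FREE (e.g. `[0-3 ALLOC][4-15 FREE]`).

Op 1: a = malloc(8) -> a = 0; heap: [0-7 ALLOC][8-41 FREE]
Op 2: b = malloc(7) -> b = 8; heap: [0-7 ALLOC][8-14 ALLOC][15-41 FREE]
Op 3: c = malloc(8) -> c = 15; heap: [0-7 ALLOC][8-14 ALLOC][15-22 ALLOC][23-41 FREE]
Op 4: free(c) -> (freed c); heap: [0-7 ALLOC][8-14 ALLOC][15-41 FREE]
Op 5: b = realloc(b, 16) -> b = 8; heap: [0-7 ALLOC][8-23 ALLOC][24-41 FREE]
Op 6: a = realloc(a, 13) -> a = 24; heap: [0-7 FREE][8-23 ALLOC][24-36 ALLOC][37-41 FREE]
Op 7: a = realloc(a, 5) -> a = 24; heap: [0-7 FREE][8-23 ALLOC][24-28 ALLOC][29-41 FREE]
free(a): a = 24 -> block [24-28 ALLOC]; mark free, coalesce with adjacent free neighbors -> [0-7 FREE][8-23 ALLOC][24-41 FREE]

Answer: [0-7 FREE][8-23 ALLOC][24-41 FREE]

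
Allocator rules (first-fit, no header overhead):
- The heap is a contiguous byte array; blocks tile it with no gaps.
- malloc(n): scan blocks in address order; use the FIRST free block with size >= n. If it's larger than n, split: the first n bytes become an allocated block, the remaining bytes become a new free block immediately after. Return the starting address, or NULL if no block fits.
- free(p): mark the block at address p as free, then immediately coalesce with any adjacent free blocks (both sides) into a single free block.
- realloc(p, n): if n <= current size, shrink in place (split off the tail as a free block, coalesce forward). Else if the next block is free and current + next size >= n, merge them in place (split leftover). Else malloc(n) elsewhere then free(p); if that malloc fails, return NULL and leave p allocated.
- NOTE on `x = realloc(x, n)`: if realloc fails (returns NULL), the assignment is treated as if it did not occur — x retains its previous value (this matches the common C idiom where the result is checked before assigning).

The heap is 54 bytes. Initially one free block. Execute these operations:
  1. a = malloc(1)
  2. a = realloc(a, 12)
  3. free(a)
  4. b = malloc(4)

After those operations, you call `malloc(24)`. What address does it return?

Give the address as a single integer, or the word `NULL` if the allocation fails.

Answer: 4

Derivation:
Op 1: a = malloc(1) -> a = 0; heap: [0-0 ALLOC][1-53 FREE]
Op 2: a = realloc(a, 12) -> a = 0; heap: [0-11 ALLOC][12-53 FREE]
Op 3: free(a) -> (freed a); heap: [0-53 FREE]
Op 4: b = malloc(4) -> b = 0; heap: [0-3 ALLOC][4-53 FREE]
malloc(24): first-fit scan over [0-3 ALLOC][4-53 FREE] -> 4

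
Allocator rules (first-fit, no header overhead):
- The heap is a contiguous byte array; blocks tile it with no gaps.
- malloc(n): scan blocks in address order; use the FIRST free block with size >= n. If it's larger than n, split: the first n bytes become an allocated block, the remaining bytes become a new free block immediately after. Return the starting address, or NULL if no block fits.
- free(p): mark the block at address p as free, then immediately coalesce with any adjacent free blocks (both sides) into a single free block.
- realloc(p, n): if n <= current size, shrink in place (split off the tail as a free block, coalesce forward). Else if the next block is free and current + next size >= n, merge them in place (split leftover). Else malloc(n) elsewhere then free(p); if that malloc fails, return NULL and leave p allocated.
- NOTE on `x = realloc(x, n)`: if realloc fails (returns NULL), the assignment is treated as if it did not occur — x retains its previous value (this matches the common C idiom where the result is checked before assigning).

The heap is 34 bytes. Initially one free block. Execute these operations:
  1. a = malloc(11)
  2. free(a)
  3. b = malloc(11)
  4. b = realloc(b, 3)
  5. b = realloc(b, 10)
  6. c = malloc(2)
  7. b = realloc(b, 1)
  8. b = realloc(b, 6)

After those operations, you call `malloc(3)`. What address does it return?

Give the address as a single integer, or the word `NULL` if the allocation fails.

Op 1: a = malloc(11) -> a = 0; heap: [0-10 ALLOC][11-33 FREE]
Op 2: free(a) -> (freed a); heap: [0-33 FREE]
Op 3: b = malloc(11) -> b = 0; heap: [0-10 ALLOC][11-33 FREE]
Op 4: b = realloc(b, 3) -> b = 0; heap: [0-2 ALLOC][3-33 FREE]
Op 5: b = realloc(b, 10) -> b = 0; heap: [0-9 ALLOC][10-33 FREE]
Op 6: c = malloc(2) -> c = 10; heap: [0-9 ALLOC][10-11 ALLOC][12-33 FREE]
Op 7: b = realloc(b, 1) -> b = 0; heap: [0-0 ALLOC][1-9 FREE][10-11 ALLOC][12-33 FREE]
Op 8: b = realloc(b, 6) -> b = 0; heap: [0-5 ALLOC][6-9 FREE][10-11 ALLOC][12-33 FREE]
malloc(3): first-fit scan over [0-5 ALLOC][6-9 FREE][10-11 ALLOC][12-33 FREE] -> 6

Answer: 6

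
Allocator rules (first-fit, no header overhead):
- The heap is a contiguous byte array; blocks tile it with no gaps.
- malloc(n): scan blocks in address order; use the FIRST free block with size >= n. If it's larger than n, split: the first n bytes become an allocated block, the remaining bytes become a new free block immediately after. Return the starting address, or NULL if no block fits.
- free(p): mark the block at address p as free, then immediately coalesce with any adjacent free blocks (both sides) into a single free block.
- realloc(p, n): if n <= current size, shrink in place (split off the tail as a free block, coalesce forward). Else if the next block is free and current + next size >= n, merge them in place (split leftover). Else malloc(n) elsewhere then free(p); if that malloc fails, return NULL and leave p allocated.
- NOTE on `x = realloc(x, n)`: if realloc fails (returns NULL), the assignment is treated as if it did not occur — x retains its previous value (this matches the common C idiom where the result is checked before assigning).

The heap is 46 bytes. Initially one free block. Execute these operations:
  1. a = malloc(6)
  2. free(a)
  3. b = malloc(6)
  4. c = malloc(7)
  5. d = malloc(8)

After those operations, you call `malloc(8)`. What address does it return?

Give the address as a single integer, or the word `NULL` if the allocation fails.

Answer: 21

Derivation:
Op 1: a = malloc(6) -> a = 0; heap: [0-5 ALLOC][6-45 FREE]
Op 2: free(a) -> (freed a); heap: [0-45 FREE]
Op 3: b = malloc(6) -> b = 0; heap: [0-5 ALLOC][6-45 FREE]
Op 4: c = malloc(7) -> c = 6; heap: [0-5 ALLOC][6-12 ALLOC][13-45 FREE]
Op 5: d = malloc(8) -> d = 13; heap: [0-5 ALLOC][6-12 ALLOC][13-20 ALLOC][21-45 FREE]
malloc(8): first-fit scan over [0-5 ALLOC][6-12 ALLOC][13-20 ALLOC][21-45 FREE] -> 21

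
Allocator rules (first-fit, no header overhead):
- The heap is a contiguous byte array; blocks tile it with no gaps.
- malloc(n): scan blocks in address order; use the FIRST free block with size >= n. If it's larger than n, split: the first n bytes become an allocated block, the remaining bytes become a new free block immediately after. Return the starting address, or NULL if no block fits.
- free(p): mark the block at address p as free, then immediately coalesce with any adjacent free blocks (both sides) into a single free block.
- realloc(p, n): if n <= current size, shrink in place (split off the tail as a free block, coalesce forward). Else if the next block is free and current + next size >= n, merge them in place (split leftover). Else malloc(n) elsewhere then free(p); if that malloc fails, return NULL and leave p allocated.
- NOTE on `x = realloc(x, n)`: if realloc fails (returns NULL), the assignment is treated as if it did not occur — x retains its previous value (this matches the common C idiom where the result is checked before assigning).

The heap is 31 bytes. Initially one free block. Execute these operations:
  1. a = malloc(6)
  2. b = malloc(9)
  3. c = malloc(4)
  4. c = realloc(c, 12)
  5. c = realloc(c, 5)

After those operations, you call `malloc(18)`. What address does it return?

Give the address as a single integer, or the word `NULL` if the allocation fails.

Op 1: a = malloc(6) -> a = 0; heap: [0-5 ALLOC][6-30 FREE]
Op 2: b = malloc(9) -> b = 6; heap: [0-5 ALLOC][6-14 ALLOC][15-30 FREE]
Op 3: c = malloc(4) -> c = 15; heap: [0-5 ALLOC][6-14 ALLOC][15-18 ALLOC][19-30 FREE]
Op 4: c = realloc(c, 12) -> c = 15; heap: [0-5 ALLOC][6-14 ALLOC][15-26 ALLOC][27-30 FREE]
Op 5: c = realloc(c, 5) -> c = 15; heap: [0-5 ALLOC][6-14 ALLOC][15-19 ALLOC][20-30 FREE]
malloc(18): first-fit scan over [0-5 ALLOC][6-14 ALLOC][15-19 ALLOC][20-30 FREE] -> NULL

Answer: NULL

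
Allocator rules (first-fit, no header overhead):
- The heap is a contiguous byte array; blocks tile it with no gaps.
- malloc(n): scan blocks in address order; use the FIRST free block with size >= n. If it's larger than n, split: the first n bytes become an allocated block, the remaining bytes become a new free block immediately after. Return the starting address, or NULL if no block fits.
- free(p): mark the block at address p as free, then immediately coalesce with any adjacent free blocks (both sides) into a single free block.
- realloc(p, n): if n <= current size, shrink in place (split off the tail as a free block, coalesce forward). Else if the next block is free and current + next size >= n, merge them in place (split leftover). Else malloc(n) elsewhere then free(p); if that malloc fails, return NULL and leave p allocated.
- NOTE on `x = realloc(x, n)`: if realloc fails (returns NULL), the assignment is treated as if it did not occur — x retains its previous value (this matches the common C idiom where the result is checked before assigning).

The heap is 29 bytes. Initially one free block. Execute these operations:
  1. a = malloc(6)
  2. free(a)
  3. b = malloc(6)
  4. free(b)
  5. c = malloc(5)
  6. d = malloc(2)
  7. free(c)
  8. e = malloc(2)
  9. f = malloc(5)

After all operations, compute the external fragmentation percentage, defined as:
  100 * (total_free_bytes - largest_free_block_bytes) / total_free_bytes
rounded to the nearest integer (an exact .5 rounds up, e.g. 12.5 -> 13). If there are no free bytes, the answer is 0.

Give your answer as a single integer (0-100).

Answer: 15

Derivation:
Op 1: a = malloc(6) -> a = 0; heap: [0-5 ALLOC][6-28 FREE]
Op 2: free(a) -> (freed a); heap: [0-28 FREE]
Op 3: b = malloc(6) -> b = 0; heap: [0-5 ALLOC][6-28 FREE]
Op 4: free(b) -> (freed b); heap: [0-28 FREE]
Op 5: c = malloc(5) -> c = 0; heap: [0-4 ALLOC][5-28 FREE]
Op 6: d = malloc(2) -> d = 5; heap: [0-4 ALLOC][5-6 ALLOC][7-28 FREE]
Op 7: free(c) -> (freed c); heap: [0-4 FREE][5-6 ALLOC][7-28 FREE]
Op 8: e = malloc(2) -> e = 0; heap: [0-1 ALLOC][2-4 FREE][5-6 ALLOC][7-28 FREE]
Op 9: f = malloc(5) -> f = 7; heap: [0-1 ALLOC][2-4 FREE][5-6 ALLOC][7-11 ALLOC][12-28 FREE]
Free blocks: [3 17] total_free=20 largest=17 -> 100*(20-17)/20 = 300/20 = 15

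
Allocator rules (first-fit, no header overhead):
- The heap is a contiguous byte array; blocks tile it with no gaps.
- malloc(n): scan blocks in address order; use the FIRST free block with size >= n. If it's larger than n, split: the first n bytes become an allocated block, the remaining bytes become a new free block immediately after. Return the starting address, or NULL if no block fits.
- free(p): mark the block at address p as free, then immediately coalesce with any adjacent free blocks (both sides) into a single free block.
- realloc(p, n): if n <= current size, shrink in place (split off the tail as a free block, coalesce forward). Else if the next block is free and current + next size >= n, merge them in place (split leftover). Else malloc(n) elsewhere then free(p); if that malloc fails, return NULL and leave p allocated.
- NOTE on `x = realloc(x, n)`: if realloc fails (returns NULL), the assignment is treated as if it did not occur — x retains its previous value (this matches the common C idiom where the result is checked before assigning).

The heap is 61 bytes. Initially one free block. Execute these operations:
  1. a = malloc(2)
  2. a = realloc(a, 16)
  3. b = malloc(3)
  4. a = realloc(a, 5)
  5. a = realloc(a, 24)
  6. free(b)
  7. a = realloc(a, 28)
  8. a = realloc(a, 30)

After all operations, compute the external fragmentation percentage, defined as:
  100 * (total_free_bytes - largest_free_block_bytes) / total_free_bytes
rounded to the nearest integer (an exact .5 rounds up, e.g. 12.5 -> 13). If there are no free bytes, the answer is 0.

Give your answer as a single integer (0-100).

Op 1: a = malloc(2) -> a = 0; heap: [0-1 ALLOC][2-60 FREE]
Op 2: a = realloc(a, 16) -> a = 0; heap: [0-15 ALLOC][16-60 FREE]
Op 3: b = malloc(3) -> b = 16; heap: [0-15 ALLOC][16-18 ALLOC][19-60 FREE]
Op 4: a = realloc(a, 5) -> a = 0; heap: [0-4 ALLOC][5-15 FREE][16-18 ALLOC][19-60 FREE]
Op 5: a = realloc(a, 24) -> a = 19; heap: [0-15 FREE][16-18 ALLOC][19-42 ALLOC][43-60 FREE]
Op 6: free(b) -> (freed b); heap: [0-18 FREE][19-42 ALLOC][43-60 FREE]
Op 7: a = realloc(a, 28) -> a = 19; heap: [0-18 FREE][19-46 ALLOC][47-60 FREE]
Op 8: a = realloc(a, 30) -> a = 19; heap: [0-18 FREE][19-48 ALLOC][49-60 FREE]
Free blocks: [19 12] total_free=31 largest=19 -> 100*(31-19)/31 = 1200/31 ≈ 38.710 -> rounds to 39

Answer: 39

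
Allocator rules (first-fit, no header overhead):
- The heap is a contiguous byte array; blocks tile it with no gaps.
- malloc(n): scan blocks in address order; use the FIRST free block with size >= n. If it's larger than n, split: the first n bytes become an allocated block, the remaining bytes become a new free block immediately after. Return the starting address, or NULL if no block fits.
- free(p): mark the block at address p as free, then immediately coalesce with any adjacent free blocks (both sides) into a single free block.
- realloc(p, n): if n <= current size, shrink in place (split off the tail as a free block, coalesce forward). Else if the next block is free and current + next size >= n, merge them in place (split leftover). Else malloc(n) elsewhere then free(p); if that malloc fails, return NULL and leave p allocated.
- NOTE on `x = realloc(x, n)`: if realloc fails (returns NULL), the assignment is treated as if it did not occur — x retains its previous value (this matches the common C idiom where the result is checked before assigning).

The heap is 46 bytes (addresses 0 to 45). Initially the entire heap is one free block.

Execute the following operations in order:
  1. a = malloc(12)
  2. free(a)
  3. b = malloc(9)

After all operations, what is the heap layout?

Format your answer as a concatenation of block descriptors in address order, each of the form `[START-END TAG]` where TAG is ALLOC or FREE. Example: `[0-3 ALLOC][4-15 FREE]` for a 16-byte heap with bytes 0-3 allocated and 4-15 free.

Answer: [0-8 ALLOC][9-45 FREE]

Derivation:
Op 1: a = malloc(12) -> a = 0; heap: [0-11 ALLOC][12-45 FREE]
Op 2: free(a) -> (freed a); heap: [0-45 FREE]
Op 3: b = malloc(9) -> b = 0; heap: [0-8 ALLOC][9-45 FREE]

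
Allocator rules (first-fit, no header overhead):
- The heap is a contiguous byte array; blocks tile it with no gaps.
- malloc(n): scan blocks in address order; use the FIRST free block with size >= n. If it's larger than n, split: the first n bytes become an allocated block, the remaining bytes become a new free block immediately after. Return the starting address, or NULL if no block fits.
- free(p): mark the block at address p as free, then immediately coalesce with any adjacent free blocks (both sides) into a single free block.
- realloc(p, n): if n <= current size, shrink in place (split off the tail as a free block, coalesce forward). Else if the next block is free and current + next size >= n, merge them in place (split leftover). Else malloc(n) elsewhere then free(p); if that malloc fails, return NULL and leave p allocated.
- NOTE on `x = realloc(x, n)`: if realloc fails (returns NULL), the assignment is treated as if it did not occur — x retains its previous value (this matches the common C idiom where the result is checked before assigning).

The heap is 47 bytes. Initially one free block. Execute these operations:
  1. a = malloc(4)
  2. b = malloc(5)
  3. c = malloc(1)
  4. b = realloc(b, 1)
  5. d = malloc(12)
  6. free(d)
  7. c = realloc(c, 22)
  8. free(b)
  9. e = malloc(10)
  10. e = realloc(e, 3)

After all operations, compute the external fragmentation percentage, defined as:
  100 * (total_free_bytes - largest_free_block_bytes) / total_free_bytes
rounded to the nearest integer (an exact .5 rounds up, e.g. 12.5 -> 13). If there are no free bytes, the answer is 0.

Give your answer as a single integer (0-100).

Answer: 28

Derivation:
Op 1: a = malloc(4) -> a = 0; heap: [0-3 ALLOC][4-46 FREE]
Op 2: b = malloc(5) -> b = 4; heap: [0-3 ALLOC][4-8 ALLOC][9-46 FREE]
Op 3: c = malloc(1) -> c = 9; heap: [0-3 ALLOC][4-8 ALLOC][9-9 ALLOC][10-46 FREE]
Op 4: b = realloc(b, 1) -> b = 4; heap: [0-3 ALLOC][4-4 ALLOC][5-8 FREE][9-9 ALLOC][10-46 FREE]
Op 5: d = malloc(12) -> d = 10; heap: [0-3 ALLOC][4-4 ALLOC][5-8 FREE][9-9 ALLOC][10-21 ALLOC][22-46 FREE]
Op 6: free(d) -> (freed d); heap: [0-3 ALLOC][4-4 ALLOC][5-8 FREE][9-9 ALLOC][10-46 FREE]
Op 7: c = realloc(c, 22) -> c = 9; heap: [0-3 ALLOC][4-4 ALLOC][5-8 FREE][9-30 ALLOC][31-46 FREE]
Op 8: free(b) -> (freed b); heap: [0-3 ALLOC][4-8 FREE][9-30 ALLOC][31-46 FREE]
Op 9: e = malloc(10) -> e = 31; heap: [0-3 ALLOC][4-8 FREE][9-30 ALLOC][31-40 ALLOC][41-46 FREE]
Op 10: e = realloc(e, 3) -> e = 31; heap: [0-3 ALLOC][4-8 FREE][9-30 ALLOC][31-33 ALLOC][34-46 FREE]
Free blocks: [5 13] total_free=18 largest=13 -> 100*(18-13)/18 = 500/18 ≈ 27.778 -> rounds to 28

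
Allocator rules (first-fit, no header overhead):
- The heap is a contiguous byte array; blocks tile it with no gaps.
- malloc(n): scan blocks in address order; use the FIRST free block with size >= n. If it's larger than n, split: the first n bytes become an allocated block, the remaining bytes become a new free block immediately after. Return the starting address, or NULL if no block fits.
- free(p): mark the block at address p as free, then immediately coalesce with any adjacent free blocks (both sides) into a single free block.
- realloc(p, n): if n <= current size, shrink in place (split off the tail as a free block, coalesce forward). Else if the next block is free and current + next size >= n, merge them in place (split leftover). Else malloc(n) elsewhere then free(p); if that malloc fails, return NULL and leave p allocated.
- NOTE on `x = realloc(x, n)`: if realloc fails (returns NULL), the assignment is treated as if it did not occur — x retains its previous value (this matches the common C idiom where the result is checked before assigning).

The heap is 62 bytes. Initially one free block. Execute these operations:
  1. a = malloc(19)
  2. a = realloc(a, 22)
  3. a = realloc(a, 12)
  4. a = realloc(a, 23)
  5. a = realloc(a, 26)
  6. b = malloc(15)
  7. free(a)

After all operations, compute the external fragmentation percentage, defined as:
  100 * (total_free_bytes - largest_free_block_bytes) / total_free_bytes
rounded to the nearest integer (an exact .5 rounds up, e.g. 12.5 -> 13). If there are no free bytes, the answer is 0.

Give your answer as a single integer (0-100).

Answer: 45

Derivation:
Op 1: a = malloc(19) -> a = 0; heap: [0-18 ALLOC][19-61 FREE]
Op 2: a = realloc(a, 22) -> a = 0; heap: [0-21 ALLOC][22-61 FREE]
Op 3: a = realloc(a, 12) -> a = 0; heap: [0-11 ALLOC][12-61 FREE]
Op 4: a = realloc(a, 23) -> a = 0; heap: [0-22 ALLOC][23-61 FREE]
Op 5: a = realloc(a, 26) -> a = 0; heap: [0-25 ALLOC][26-61 FREE]
Op 6: b = malloc(15) -> b = 26; heap: [0-25 ALLOC][26-40 ALLOC][41-61 FREE]
Op 7: free(a) -> (freed a); heap: [0-25 FREE][26-40 ALLOC][41-61 FREE]
Free blocks: [26 21] total_free=47 largest=26 -> 100*(47-26)/47 = 2100/47 ≈ 44.681 -> rounds to 45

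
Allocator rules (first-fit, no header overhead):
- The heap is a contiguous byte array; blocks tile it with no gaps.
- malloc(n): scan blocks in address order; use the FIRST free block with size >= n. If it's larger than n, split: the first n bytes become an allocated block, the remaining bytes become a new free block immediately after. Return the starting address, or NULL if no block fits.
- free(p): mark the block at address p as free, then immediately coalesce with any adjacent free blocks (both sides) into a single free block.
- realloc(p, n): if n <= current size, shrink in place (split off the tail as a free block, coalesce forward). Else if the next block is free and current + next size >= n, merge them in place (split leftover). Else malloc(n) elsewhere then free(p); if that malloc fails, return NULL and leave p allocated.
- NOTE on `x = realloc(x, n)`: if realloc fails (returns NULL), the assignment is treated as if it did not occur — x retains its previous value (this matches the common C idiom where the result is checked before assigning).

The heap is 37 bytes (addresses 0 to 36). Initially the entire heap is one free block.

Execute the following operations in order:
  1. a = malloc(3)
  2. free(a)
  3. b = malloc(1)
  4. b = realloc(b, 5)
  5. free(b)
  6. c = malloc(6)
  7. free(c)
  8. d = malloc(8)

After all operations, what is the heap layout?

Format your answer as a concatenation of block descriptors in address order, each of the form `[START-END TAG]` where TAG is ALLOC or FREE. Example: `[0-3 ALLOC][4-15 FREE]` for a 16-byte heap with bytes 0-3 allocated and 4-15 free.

Answer: [0-7 ALLOC][8-36 FREE]

Derivation:
Op 1: a = malloc(3) -> a = 0; heap: [0-2 ALLOC][3-36 FREE]
Op 2: free(a) -> (freed a); heap: [0-36 FREE]
Op 3: b = malloc(1) -> b = 0; heap: [0-0 ALLOC][1-36 FREE]
Op 4: b = realloc(b, 5) -> b = 0; heap: [0-4 ALLOC][5-36 FREE]
Op 5: free(b) -> (freed b); heap: [0-36 FREE]
Op 6: c = malloc(6) -> c = 0; heap: [0-5 ALLOC][6-36 FREE]
Op 7: free(c) -> (freed c); heap: [0-36 FREE]
Op 8: d = malloc(8) -> d = 0; heap: [0-7 ALLOC][8-36 FREE]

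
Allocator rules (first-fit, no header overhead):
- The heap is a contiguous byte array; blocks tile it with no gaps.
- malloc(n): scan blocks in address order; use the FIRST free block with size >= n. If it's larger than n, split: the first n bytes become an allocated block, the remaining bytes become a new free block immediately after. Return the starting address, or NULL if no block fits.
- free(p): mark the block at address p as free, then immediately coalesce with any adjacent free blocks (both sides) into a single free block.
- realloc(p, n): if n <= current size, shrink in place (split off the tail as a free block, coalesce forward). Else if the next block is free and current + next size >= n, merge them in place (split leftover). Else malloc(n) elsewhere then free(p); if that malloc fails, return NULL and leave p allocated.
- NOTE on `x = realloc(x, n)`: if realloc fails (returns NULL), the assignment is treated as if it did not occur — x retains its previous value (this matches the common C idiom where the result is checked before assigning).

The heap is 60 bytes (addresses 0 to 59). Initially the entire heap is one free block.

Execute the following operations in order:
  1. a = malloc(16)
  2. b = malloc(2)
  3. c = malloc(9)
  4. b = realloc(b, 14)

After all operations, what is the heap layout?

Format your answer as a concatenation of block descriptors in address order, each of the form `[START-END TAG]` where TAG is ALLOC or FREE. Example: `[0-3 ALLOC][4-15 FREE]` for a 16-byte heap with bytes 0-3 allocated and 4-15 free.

Op 1: a = malloc(16) -> a = 0; heap: [0-15 ALLOC][16-59 FREE]
Op 2: b = malloc(2) -> b = 16; heap: [0-15 ALLOC][16-17 ALLOC][18-59 FREE]
Op 3: c = malloc(9) -> c = 18; heap: [0-15 ALLOC][16-17 ALLOC][18-26 ALLOC][27-59 FREE]
Op 4: b = realloc(b, 14) -> b = 27; heap: [0-15 ALLOC][16-17 FREE][18-26 ALLOC][27-40 ALLOC][41-59 FREE]

Answer: [0-15 ALLOC][16-17 FREE][18-26 ALLOC][27-40 ALLOC][41-59 FREE]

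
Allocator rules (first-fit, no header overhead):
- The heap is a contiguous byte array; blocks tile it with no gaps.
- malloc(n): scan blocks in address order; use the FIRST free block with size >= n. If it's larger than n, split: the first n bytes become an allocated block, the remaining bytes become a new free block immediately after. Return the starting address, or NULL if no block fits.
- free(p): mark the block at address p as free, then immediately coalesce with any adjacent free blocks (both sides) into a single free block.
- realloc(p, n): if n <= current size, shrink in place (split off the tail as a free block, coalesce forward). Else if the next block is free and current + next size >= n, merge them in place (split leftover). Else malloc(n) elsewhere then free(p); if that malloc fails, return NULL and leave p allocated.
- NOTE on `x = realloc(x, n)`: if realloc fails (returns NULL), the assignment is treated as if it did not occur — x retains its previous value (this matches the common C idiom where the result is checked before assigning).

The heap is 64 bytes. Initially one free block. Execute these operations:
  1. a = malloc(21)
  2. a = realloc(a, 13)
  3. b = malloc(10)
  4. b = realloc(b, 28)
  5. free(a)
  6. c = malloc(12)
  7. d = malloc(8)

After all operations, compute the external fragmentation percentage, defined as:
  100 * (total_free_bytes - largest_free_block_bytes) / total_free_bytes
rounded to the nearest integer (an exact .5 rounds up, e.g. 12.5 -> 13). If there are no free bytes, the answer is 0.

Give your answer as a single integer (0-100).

Answer: 6

Derivation:
Op 1: a = malloc(21) -> a = 0; heap: [0-20 ALLOC][21-63 FREE]
Op 2: a = realloc(a, 13) -> a = 0; heap: [0-12 ALLOC][13-63 FREE]
Op 3: b = malloc(10) -> b = 13; heap: [0-12 ALLOC][13-22 ALLOC][23-63 FREE]
Op 4: b = realloc(b, 28) -> b = 13; heap: [0-12 ALLOC][13-40 ALLOC][41-63 FREE]
Op 5: free(a) -> (freed a); heap: [0-12 FREE][13-40 ALLOC][41-63 FREE]
Op 6: c = malloc(12) -> c = 0; heap: [0-11 ALLOC][12-12 FREE][13-40 ALLOC][41-63 FREE]
Op 7: d = malloc(8) -> d = 41; heap: [0-11 ALLOC][12-12 FREE][13-40 ALLOC][41-48 ALLOC][49-63 FREE]
Free blocks: [1 15] total_free=16 largest=15 -> 100*(16-15)/16 = 100/16 = 6.25 -> rounds to 6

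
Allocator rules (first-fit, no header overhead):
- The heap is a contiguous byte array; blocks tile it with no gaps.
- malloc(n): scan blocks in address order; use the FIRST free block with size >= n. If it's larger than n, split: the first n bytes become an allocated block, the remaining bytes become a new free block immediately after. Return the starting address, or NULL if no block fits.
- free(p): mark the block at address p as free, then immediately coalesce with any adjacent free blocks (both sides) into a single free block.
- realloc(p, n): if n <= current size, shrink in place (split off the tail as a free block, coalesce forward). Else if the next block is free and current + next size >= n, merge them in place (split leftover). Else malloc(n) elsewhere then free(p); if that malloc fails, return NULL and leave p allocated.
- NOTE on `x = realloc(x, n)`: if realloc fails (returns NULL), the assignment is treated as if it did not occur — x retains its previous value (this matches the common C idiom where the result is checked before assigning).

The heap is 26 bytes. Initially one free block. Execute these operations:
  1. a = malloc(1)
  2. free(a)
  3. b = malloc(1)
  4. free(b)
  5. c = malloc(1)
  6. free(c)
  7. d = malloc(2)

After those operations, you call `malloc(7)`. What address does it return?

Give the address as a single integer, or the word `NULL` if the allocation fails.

Answer: 2

Derivation:
Op 1: a = malloc(1) -> a = 0; heap: [0-0 ALLOC][1-25 FREE]
Op 2: free(a) -> (freed a); heap: [0-25 FREE]
Op 3: b = malloc(1) -> b = 0; heap: [0-0 ALLOC][1-25 FREE]
Op 4: free(b) -> (freed b); heap: [0-25 FREE]
Op 5: c = malloc(1) -> c = 0; heap: [0-0 ALLOC][1-25 FREE]
Op 6: free(c) -> (freed c); heap: [0-25 FREE]
Op 7: d = malloc(2) -> d = 0; heap: [0-1 ALLOC][2-25 FREE]
malloc(7): first-fit scan over [0-1 ALLOC][2-25 FREE] -> 2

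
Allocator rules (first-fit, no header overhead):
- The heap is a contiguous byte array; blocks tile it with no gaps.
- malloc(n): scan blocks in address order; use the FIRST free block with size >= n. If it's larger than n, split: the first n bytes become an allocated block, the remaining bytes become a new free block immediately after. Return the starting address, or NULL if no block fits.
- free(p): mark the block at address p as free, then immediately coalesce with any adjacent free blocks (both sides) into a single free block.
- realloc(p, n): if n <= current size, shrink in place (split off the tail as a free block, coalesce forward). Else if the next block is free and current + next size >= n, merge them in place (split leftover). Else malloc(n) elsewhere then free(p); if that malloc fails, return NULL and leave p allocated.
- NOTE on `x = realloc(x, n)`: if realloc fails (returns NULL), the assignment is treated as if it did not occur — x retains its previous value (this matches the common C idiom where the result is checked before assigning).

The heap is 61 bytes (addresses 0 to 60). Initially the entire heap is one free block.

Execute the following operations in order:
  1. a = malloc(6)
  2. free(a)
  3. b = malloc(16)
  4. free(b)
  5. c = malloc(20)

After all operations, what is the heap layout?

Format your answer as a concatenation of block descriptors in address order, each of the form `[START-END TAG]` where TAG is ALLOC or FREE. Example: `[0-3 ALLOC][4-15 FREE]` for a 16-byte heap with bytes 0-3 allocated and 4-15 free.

Op 1: a = malloc(6) -> a = 0; heap: [0-5 ALLOC][6-60 FREE]
Op 2: free(a) -> (freed a); heap: [0-60 FREE]
Op 3: b = malloc(16) -> b = 0; heap: [0-15 ALLOC][16-60 FREE]
Op 4: free(b) -> (freed b); heap: [0-60 FREE]
Op 5: c = malloc(20) -> c = 0; heap: [0-19 ALLOC][20-60 FREE]

Answer: [0-19 ALLOC][20-60 FREE]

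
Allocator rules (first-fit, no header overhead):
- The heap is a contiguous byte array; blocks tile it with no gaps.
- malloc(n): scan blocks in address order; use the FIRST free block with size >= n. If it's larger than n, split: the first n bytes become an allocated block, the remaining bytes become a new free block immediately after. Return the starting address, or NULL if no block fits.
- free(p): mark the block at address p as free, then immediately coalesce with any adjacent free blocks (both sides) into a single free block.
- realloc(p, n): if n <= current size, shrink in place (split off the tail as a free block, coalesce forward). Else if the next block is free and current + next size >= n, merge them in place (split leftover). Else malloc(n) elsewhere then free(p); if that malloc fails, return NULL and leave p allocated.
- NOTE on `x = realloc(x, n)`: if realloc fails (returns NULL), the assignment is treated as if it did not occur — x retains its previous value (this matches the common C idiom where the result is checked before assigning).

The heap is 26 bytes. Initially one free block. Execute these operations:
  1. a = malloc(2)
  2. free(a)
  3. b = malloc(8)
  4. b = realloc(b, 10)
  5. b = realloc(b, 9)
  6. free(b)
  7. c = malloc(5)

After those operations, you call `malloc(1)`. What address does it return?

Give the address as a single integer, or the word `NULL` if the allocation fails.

Op 1: a = malloc(2) -> a = 0; heap: [0-1 ALLOC][2-25 FREE]
Op 2: free(a) -> (freed a); heap: [0-25 FREE]
Op 3: b = malloc(8) -> b = 0; heap: [0-7 ALLOC][8-25 FREE]
Op 4: b = realloc(b, 10) -> b = 0; heap: [0-9 ALLOC][10-25 FREE]
Op 5: b = realloc(b, 9) -> b = 0; heap: [0-8 ALLOC][9-25 FREE]
Op 6: free(b) -> (freed b); heap: [0-25 FREE]
Op 7: c = malloc(5) -> c = 0; heap: [0-4 ALLOC][5-25 FREE]
malloc(1): first-fit scan over [0-4 ALLOC][5-25 FREE] -> 5

Answer: 5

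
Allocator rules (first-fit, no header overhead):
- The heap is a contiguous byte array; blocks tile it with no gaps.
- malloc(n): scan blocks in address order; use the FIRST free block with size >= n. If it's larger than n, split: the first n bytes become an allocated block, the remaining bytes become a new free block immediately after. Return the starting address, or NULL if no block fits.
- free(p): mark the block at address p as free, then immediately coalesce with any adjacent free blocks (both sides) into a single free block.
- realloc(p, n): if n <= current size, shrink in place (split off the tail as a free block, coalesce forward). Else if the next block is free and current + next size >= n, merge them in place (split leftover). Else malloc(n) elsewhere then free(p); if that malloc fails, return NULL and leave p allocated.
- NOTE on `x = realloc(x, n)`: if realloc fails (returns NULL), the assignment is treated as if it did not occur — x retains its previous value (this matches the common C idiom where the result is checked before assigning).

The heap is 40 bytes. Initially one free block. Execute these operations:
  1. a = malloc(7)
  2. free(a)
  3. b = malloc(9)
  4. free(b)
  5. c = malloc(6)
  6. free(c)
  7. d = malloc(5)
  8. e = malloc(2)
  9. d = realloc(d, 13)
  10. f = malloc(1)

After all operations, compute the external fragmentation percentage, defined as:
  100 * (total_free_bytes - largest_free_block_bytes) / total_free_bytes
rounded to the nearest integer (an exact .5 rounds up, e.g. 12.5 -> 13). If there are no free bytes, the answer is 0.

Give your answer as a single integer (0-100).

Answer: 17

Derivation:
Op 1: a = malloc(7) -> a = 0; heap: [0-6 ALLOC][7-39 FREE]
Op 2: free(a) -> (freed a); heap: [0-39 FREE]
Op 3: b = malloc(9) -> b = 0; heap: [0-8 ALLOC][9-39 FREE]
Op 4: free(b) -> (freed b); heap: [0-39 FREE]
Op 5: c = malloc(6) -> c = 0; heap: [0-5 ALLOC][6-39 FREE]
Op 6: free(c) -> (freed c); heap: [0-39 FREE]
Op 7: d = malloc(5) -> d = 0; heap: [0-4 ALLOC][5-39 FREE]
Op 8: e = malloc(2) -> e = 5; heap: [0-4 ALLOC][5-6 ALLOC][7-39 FREE]
Op 9: d = realloc(d, 13) -> d = 7; heap: [0-4 FREE][5-6 ALLOC][7-19 ALLOC][20-39 FREE]
Op 10: f = malloc(1) -> f = 0; heap: [0-0 ALLOC][1-4 FREE][5-6 ALLOC][7-19 ALLOC][20-39 FREE]
Free blocks: [4 20] total_free=24 largest=20 -> 100*(24-20)/24 = 400/24 ≈ 16.667 -> rounds to 17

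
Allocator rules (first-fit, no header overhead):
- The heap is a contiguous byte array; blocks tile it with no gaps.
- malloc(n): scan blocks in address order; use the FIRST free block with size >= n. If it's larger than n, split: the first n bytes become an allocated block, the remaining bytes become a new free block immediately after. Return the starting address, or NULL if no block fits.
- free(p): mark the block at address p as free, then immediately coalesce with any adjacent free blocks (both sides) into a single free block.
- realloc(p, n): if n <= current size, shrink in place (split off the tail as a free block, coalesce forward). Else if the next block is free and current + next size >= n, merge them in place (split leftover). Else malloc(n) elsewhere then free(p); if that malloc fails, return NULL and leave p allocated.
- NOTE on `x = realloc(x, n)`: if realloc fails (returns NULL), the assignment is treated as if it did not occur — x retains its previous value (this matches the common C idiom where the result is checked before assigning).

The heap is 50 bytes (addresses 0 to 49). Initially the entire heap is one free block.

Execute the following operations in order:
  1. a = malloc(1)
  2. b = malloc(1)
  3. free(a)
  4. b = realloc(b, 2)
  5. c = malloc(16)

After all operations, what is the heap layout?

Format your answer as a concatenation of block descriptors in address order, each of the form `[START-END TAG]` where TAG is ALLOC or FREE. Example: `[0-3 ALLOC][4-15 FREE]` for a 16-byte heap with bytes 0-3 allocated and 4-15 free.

Op 1: a = malloc(1) -> a = 0; heap: [0-0 ALLOC][1-49 FREE]
Op 2: b = malloc(1) -> b = 1; heap: [0-0 ALLOC][1-1 ALLOC][2-49 FREE]
Op 3: free(a) -> (freed a); heap: [0-0 FREE][1-1 ALLOC][2-49 FREE]
Op 4: b = realloc(b, 2) -> b = 1; heap: [0-0 FREE][1-2 ALLOC][3-49 FREE]
Op 5: c = malloc(16) -> c = 3; heap: [0-0 FREE][1-2 ALLOC][3-18 ALLOC][19-49 FREE]

Answer: [0-0 FREE][1-2 ALLOC][3-18 ALLOC][19-49 FREE]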